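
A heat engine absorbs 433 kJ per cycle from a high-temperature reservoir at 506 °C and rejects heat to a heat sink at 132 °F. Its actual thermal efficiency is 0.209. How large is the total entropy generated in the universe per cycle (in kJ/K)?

T_H = 506 °C → 506 + 273.15 = 779.15 K.
T_C = 132 °F → (132 − 32) × 5/9 = 55.56 °C = 328.71 K.
W = η·Q_H = 0.209 × 433 = 90.50 kJ, so Q_C = Q_H − W = 342.5 kJ.
Reservoir entropy changes: ΔS_H = −Q_H/T_H = −433/779.15 = -0.5557 kJ/K and ΔS_C = +Q_C/T_C = 342.5/328.71 = 1.042 kJ/K.
ΔS_univ = −Q_H/T_H + Q_C/T_C = 0.486 kJ/K (> 0, since η = 0.209 < η_Carnot = 0.578).

ΔS_univ ≈ 0.486 kJ/K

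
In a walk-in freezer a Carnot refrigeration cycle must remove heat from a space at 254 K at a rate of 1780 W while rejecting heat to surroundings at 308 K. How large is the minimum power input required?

Ẇ_in ≈ 378.4 W

Carnot COP: COP_R = T_C/(T_H − T_C) = 254.00/54.00 = 4.7037.
W = Q_C/COP_R = 1780/4.7037 = 378.4 W.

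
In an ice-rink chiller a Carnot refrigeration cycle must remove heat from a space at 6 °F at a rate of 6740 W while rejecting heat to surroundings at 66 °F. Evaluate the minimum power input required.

Ẇ_in ≈ 868.4 W

T_H = 66 °F → (66 − 32) × 5/9 = 18.89 °C = 292.04 K.
T_C = 6 °F → (6 − 32) × 5/9 = -14.44 °C = 258.71 K.
Carnot COP: COP_R = T_C/(T_H − T_C) = 258.71/33.33 = 7.7612.
W = Q_C/COP_R = 6740/7.7612 = 868.4 W.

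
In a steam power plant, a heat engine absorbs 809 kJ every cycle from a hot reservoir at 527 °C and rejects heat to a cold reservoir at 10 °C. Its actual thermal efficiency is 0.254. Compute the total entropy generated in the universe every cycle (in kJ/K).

ΔS_univ ≈ 1.120 kJ/K

T_H = 527 °C → 527 + 273.15 = 800.15 K.
T_C = 10 °C → 10 + 273.15 = 283.15 K.
W = η·Q_H = 0.254 × 809 = 205.5 kJ, so Q_C = Q_H − W = 603.5 kJ.
Reservoir entropy changes: ΔS_H = −Q_H/T_H = −809/800.15 = -1.011 kJ/K and ΔS_C = +Q_C/T_C = 603.5/283.15 = 2.131 kJ/K.
ΔS_univ = −Q_H/T_H + Q_C/T_C = 1.120 kJ/K (> 0, since η = 0.254 < η_Carnot = 0.646).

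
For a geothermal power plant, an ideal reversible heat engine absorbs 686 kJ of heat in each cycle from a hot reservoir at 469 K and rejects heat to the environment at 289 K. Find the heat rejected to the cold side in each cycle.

The Carnot efficiency is η = 1 − T_C/T_H = 1 − 289.00/469.00 = 0.3838.
For a reversible cycle Q_C/Q_H = T_C/T_H, so Q_C = 686 × 289.00/469.00 = 423 kJ.

Q_C ≈ 423 kJ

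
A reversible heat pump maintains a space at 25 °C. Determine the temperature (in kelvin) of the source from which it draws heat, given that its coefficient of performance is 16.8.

T_H = 25 °C → 25 + 273.15 = 298.15 K.
COP_HP = T_H/(T_H − T_C) ⇒ T_C = T_H·(COP_HP − 1)/COP_HP = 298.15 × (16.8 − 1)/16.8 = 280 K.

T_C ≈ 280 K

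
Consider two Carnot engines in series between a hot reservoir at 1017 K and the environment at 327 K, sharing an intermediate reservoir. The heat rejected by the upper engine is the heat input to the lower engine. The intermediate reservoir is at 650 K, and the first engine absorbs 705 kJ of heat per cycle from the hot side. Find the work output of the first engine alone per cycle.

W₁ ≈ 254 kJ

First-stage efficiency η₁ = 1 − T_m/T_H = 1 − 650.00/1017.00 = 0.3609.
W₁ = η₁·Q_H = 0.3609 × 705 = 254 kJ.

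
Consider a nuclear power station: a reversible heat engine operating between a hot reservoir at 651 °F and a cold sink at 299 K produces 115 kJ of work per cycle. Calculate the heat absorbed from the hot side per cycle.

Q_H ≈ 223.1 kJ

T_H = 651 °F → (651 − 32) × 5/9 = 343.89 °C = 617.04 K.
η_rev = 1 − T_C/T_H = 1 − 299.00/617.04 = 0.5154.
Q_H = W/η = 115/0.5154 = 223.1 kJ.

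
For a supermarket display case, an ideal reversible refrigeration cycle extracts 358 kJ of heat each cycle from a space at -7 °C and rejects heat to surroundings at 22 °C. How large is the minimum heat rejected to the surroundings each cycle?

T_H = 22 °C → 22 + 273.15 = 295.15 K.
T_C = -7 °C → -7 + 273.15 = 266.15 K.
For a reversible cycle Q_H/Q_C = T_H/T_C, so Q_H = Q_C·T_H/T_C = 358 × 295.15/266.15 = 397 kJ.

Q_H ≈ 397 kJ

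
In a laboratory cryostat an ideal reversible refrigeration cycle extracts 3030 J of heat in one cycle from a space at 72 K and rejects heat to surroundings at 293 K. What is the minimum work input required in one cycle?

The reversible coefficient of performance is COP_R = T_C/(T_H − T_C) = 72.00/221.00 = 0.3258.
W = Q_C/COP_R = 3030/0.3258 = 9300 J.

W_in ≈ 9300 J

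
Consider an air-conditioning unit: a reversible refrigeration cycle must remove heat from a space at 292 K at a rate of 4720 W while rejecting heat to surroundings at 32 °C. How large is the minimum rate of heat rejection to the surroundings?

T_H = 32 °C → 32 + 273.15 = 305.15 K.
For a reversible cycle Q_H/Q_C = T_H/T_C, so Q_H = Q_C·T_H/T_C = 4720 × 305.15/292.00 = 4930 W.

Q̇_H ≈ 4930 W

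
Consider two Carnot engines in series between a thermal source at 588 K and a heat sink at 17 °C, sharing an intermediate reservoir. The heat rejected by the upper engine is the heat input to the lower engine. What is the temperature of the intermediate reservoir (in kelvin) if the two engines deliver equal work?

T_m ≈ 439.1 K

T_C = 17 °C → 17 + 273.15 = 290.15 K.
For reversible stages Q_m = Q_H·(T_m/T_H). Setting W₁ = Q_H(1 − T_m/T_H) equal to W₂ = Q_m(1 − T_C/T_m) = Q_H·(T_m − T_C)/T_H gives T_H − T_m = T_m − T_C, so T_m = (T_H + T_C)/2 = (588.00 + 290.15)/2 = 439.1 K.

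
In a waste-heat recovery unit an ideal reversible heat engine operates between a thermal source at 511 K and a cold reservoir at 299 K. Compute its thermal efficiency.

η ≈ 0.415

η_rev = 1 − T_C/T_H = 1 − 299.00/511.00 = 0.415.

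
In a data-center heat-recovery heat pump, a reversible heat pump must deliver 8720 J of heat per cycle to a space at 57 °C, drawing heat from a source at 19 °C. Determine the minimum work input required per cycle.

W_in ≈ 1000 J

T_H = 57 °C → 57 + 273.15 = 330.15 K.
T_C = 19 °C → 19 + 273.15 = 292.15 K.
Reversible heating COP: COP_HP = T_H/(T_H − T_C) = 330.15/38.00 = 8.6882.
W = Q_H/COP_HP = 8720/8.6882 = 1000 J.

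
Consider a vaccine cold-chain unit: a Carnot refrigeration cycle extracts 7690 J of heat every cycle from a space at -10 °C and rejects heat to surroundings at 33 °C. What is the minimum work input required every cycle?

T_H = 33 °C → 33 + 273.15 = 306.15 K.
T_C = -10 °C → -10 + 273.15 = 263.15 K.
The reversible coefficient of performance is COP_R = T_C/(T_H − T_C) = 263.15/43.00 = 6.1198.
W = Q_C/COP_R = 7690/6.1198 = 1260 J.

W_in ≈ 1260 J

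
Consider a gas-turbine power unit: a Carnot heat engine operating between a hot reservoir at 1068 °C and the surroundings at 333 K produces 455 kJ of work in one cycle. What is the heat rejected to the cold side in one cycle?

Q_C ≈ 150.3 kJ

T_H = 1068 °C → 1068 + 273.15 = 1341.15 K.
η_rev = 1 − T_C/T_H = 1 − 333.00/1341.15 = 0.7517.
Since Q_C/Q_H = T_C/T_H and Q_H = W/η, Q_C = W·T_C/(T_H − T_C) = 455 × 333.00/1008.15 = 150.3 kJ.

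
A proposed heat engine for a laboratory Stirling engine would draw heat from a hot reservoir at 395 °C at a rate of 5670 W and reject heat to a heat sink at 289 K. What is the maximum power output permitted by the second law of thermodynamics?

Ẇ_max ≈ 3220 W

T_H = 395 °C → 395 + 273.15 = 668.15 K.
By the Carnot theorem, η_max = 1 − T_C/T_H = 1 − 289.00/668.15 = 0.5675.
W_max = η_max · Q_H = 0.5675 × 5670 = 3220 W.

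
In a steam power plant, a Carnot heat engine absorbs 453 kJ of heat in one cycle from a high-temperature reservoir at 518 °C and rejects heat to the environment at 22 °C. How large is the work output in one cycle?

T_H = 518 °C → 518 + 273.15 = 791.15 K.
T_C = 22 °C → 22 + 273.15 = 295.15 K.
η_rev = 1 − T_C/T_H = 1 − 295.15/791.15 = 0.6269.
W = η·Q_H = 0.6269 × 453 = 284 kJ.

W ≈ 284 kJ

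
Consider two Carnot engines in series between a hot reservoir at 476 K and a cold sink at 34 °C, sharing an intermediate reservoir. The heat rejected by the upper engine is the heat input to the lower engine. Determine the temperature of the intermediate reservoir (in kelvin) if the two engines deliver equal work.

T_C = 34 °C → 34 + 273.15 = 307.15 K.
For reversible stages Q_m = Q_H·(T_m/T_H). Setting W₁ = Q_H(1 − T_m/T_H) equal to W₂ = Q_m(1 − T_C/T_m) = Q_H·(T_m − T_C)/T_H gives T_H − T_m = T_m − T_C, so T_m = (T_H + T_C)/2 = (476.00 + 307.15)/2 = 392 K.

T_m ≈ 392 K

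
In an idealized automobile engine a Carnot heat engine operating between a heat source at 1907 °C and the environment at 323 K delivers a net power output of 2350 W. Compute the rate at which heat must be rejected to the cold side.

T_H = 1907 °C → 1907 + 273.15 = 2180.15 K.
For a reversible engine, η = 1 − T_C/T_H = 1 − 323.00/2180.15 = 0.8518.
Since Q_C/Q_H = T_C/T_H and Q_H = W/η, Q_C = W·T_C/(T_H − T_C) = 2350 × 323.00/1857.15 = 409 W.

Q̇_C ≈ 409 W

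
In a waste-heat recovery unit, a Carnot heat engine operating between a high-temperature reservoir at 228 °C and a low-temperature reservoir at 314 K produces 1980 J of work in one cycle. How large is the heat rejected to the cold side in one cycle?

Q_C ≈ 3320 J

T_H = 228 °C → 228 + 273.15 = 501.15 K.
For a reversible engine, η = 1 − T_C/T_H = 1 − 314.00/501.15 = 0.3734.
Since Q_C/Q_H = T_C/T_H and Q_H = W/η, Q_C = W·T_C/(T_H − T_C) = 1980 × 314.00/187.15 = 3320 J.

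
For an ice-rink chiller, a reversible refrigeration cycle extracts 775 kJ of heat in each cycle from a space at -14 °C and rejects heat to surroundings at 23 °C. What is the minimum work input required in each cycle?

T_H = 23 °C → 23 + 273.15 = 296.15 K.
T_C = -14 °C → -14 + 273.15 = 259.15 K.
The reversible coefficient of performance is COP_R = T_C/(T_H − T_C) = 259.15/37.00 = 7.0041.
W = Q_C/COP_R = 775/7.0041 = 111 kJ.

W_in ≈ 111 kJ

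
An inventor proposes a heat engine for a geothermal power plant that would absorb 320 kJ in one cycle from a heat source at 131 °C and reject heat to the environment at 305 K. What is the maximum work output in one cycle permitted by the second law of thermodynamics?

T_H = 131 °C → 131 + 273.15 = 404.15 K.
The upper bound on efficiency is η_max = 1 − T_C/T_H = 1 − 305.00/404.15 = 0.2453.
W_max = η_max · Q_H = 0.2453 × 320 = 78.5 kJ.

W_max ≈ 78.5 kJ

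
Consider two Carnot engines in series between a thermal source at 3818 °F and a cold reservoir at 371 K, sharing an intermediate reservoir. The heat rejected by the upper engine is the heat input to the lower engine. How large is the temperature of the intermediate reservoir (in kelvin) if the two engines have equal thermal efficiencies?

T_H = 3818 °F → (3818 − 32) × 5/9 = 2103.33 °C = 2376.48 K.
Equal efficiencies require 1 − T_m/T_H = 1 − T_C/T_m, i.e. T_m/T_H = T_C/T_m, so T_m = √(T_H·T_C) = √(2376.48 × 371.00) = 939.0 K.

T_m ≈ 939.0 K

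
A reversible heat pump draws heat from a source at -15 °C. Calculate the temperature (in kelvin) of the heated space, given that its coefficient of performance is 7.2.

T_C = -15 °C → -15 + 273.15 = 258.15 K.
COP_HP = T_H/(T_H − T_C) ⇒ T_H = T_C·COP_HP/(COP_HP − 1) = 258.15 × 7.2/(7.2 − 1) = 299.8 K.

T_H ≈ 299.8 K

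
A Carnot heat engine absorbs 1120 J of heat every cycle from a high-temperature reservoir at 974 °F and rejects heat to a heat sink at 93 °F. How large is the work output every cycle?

T_H = 974 °F → (974 − 32) × 5/9 = 523.33 °C = 796.48 K.
T_C = 93 °F → (93 − 32) × 5/9 = 33.89 °C = 307.04 K.
Carnot efficiency: η = 1 − T_C/T_H = 1 − 307.04/796.48 = 0.6145.
W = η·Q_H = 0.6145 × 1120 = 688 J.

W ≈ 688 J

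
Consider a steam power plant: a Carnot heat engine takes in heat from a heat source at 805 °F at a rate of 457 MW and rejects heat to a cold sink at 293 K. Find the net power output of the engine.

Ẇ ≈ 266 MW

T_H = 805 °F → (805 − 32) × 5/9 = 429.44 °C = 702.59 K.
Carnot efficiency: η = 1 − T_C/T_H = 1 − 293.00/702.59 = 0.5830.
W = η·Q_H = 0.5830 × 457 = 266 MW.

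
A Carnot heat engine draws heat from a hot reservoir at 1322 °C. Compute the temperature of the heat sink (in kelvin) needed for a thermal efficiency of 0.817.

T_H = 1322 °C → 1322 + 273.15 = 1595.15 K.
From η = 1 − T_C/T_H, T_C = T_H·(1 − η) = 1595.15 × (1 − 0.817) = 291.9 K.

T_C ≈ 291.9 K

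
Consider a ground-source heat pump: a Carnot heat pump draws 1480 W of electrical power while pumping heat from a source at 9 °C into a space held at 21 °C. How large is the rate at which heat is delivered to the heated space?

T_H = 21 °C → 21 + 273.15 = 294.15 K.
T_C = 9 °C → 9 + 273.15 = 282.15 K.
The Carnot heat-pump COP is COP_HP = T_H/(T_H − T_C) = 294.15/12.00 = 24.5125.
Q_H = COP_HP · W = 24.5125 × 1480 = 36300 W.

Q̇_H ≈ 36300 W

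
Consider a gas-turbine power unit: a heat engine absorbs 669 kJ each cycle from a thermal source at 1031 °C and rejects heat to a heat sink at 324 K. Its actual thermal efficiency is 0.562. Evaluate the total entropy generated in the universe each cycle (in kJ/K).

ΔS_univ ≈ 0.391 kJ/K

T_H = 1031 °C → 1031 + 273.15 = 1304.15 K.
W = η·Q_H = 0.562 × 669 = 376.0 kJ, so Q_C = Q_H − W = 293.0 kJ.
The hot reservoir loses entropy Q_H/T_H = 669/1304.15 = 0.5130 kJ/K; the cold reservoir gains Q_C/T_C = 293.0/324.00 = 0.9044 kJ/K.
ΔS_univ = −Q_H/T_H + Q_C/T_C = 0.391 kJ/K (> 0, since η = 0.562 < η_Carnot = 0.752).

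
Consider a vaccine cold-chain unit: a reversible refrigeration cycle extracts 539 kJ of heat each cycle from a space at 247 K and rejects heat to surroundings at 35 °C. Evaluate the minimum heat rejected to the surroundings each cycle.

T_H = 35 °C → 35 + 273.15 = 308.15 K.
For a reversible cycle Q_H/Q_C = T_H/T_C, so Q_H = Q_C·T_H/T_C = 539 × 308.15/247.00 = 672.4 kJ.

Q_H ≈ 672.4 kJ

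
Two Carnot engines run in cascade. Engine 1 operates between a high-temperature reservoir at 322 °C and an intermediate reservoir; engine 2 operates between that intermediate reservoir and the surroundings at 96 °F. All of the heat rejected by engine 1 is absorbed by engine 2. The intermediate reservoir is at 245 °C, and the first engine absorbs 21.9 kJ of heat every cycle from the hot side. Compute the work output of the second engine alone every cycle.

W₂ ≈ 7.71 kJ

T_H = 322 °C → 322 + 273.15 = 595.15 K.
T_C = 96 °F → (96 − 32) × 5/9 = 35.56 °C = 308.71 K.
T_m = 245 °C → 245 + 273.15 = 518.15 K.
Heat entering the second stage: Q_m = Q_H·(T_m/T_H) = 21.9 × 518.15/595.15 = 19.1 kJ.
Second-stage efficiency η₂ = 1 − T_C/T_m = 1 − 308.71/518.15 = 0.4042, so W₂ = η₂·Q_m = 7.71 kJ.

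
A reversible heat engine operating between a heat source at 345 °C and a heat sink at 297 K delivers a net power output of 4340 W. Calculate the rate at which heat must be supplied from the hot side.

Q̇_H ≈ 8350 W

T_H = 345 °C → 345 + 273.15 = 618.15 K.
For a reversible engine, η = 1 − T_C/T_H = 1 − 297.00/618.15 = 0.5195.
Q_H = W/η = 4340/0.5195 = 8350 W.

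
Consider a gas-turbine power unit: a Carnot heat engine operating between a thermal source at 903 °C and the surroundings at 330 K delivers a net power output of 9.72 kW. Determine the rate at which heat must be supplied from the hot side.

Q̇_H ≈ 13.5 kW

T_H = 903 °C → 903 + 273.15 = 1176.15 K.
Since the cycle is reversible, η = 1 − T_C/T_H = 1 − 330.00/1176.15 = 0.7194.
Q_H = W/η = 9.72/0.7194 = 13.5 kW.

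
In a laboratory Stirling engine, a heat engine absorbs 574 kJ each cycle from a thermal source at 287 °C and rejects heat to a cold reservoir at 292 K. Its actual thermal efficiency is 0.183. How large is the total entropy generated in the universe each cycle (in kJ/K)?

T_H = 287 °C → 287 + 273.15 = 560.15 K.
W = η·Q_H = 0.183 × 574 = 105.0 kJ, so Q_C = Q_H − W = 469.0 kJ.
The hot reservoir loses entropy Q_H/T_H = 574/560.15 = 1.025 kJ/K; the cold reservoir gains Q_C/T_C = 469.0/292.00 = 1.606 kJ/K.
ΔS_univ = −Q_H/T_H + Q_C/T_C = 0.581 kJ/K (> 0, since η = 0.183 < η_Carnot = 0.479).

ΔS_univ ≈ 0.581 kJ/K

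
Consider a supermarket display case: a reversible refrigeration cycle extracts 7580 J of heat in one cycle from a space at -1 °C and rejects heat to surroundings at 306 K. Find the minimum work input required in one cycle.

T_C = -1 °C → -1 + 273.15 = 272.15 K.
Carnot COP: COP_R = T_C/(T_H − T_C) = 272.15/33.85 = 8.0399.
W = Q_C/COP_R = 7580/8.0399 = 942.8 J.

W_in ≈ 942.8 J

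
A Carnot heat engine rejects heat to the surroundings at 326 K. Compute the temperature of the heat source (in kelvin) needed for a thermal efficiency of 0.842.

T_H ≈ 2063 K

From η = 1 − T_C/T_H, solving for T_H gives T_H = T_C/(1 − η) = 326.00/(1 − 0.842) = 2063 K.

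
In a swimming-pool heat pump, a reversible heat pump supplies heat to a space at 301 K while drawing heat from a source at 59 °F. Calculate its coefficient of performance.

T_C = 59 °F → (59 − 32) × 5/9 = 15.00 °C = 288.15 K.
For a reversible heat pump, COP_HP = T_H/(T_H − T_C) = 301.00/(301.00 − 288.15) = 23.42.

COP_HP ≈ 23.42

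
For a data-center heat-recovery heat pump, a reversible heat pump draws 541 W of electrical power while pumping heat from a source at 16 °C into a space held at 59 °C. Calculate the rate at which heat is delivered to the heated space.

T_H = 59 °C → 59 + 273.15 = 332.15 K.
T_C = 16 °C → 16 + 273.15 = 289.15 K.
COP_HP = T_H/(T_H − T_C) = 332.15/43.00 = 7.7244.
Q_H = COP_HP · W = 7.7244 × 541 = 4180 W.

Q̇_H ≈ 4180 W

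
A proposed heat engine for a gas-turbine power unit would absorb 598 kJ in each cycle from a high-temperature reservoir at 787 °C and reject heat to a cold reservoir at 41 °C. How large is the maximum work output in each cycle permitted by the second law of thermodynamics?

T_H = 787 °C → 787 + 273.15 = 1060.15 K.
T_C = 41 °C → 41 + 273.15 = 314.15 K.
No engine can exceed the Carnot limit: η_max = 1 − T_C/T_H = 1 − 314.15/1060.15 = 0.7037.
W_max = η_max · Q_H = 0.7037 × 598 = 421 kJ.

W_max ≈ 421 kJ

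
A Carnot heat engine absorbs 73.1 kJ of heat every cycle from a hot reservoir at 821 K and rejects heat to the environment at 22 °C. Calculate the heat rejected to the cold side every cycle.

Q_C ≈ 26.3 kJ

T_C = 22 °C → 22 + 273.15 = 295.15 K.
The Carnot efficiency is η = 1 − T_C/T_H = 1 − 295.15/821.00 = 0.6405.
For a reversible cycle Q_C/Q_H = T_C/T_H, so Q_C = 73.1 × 295.15/821.00 = 26.3 kJ.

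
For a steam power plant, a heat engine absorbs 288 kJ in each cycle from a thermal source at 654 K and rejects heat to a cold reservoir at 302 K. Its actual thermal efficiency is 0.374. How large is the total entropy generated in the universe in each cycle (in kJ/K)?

W = η·Q_H = 0.374 × 288 = 107.7 kJ, so Q_C = Q_H − W = 180.3 kJ.
The hot reservoir loses entropy Q_H/T_H = 288/654.00 = 0.4404 kJ/K; the cold reservoir gains Q_C/T_C = 180.3/302.00 = 0.5970 kJ/K.
ΔS_univ = −Q_H/T_H + Q_C/T_C = 0.1566 kJ/K (> 0, since η = 0.374 < η_Carnot = 0.538).

ΔS_univ ≈ 0.1566 kJ/K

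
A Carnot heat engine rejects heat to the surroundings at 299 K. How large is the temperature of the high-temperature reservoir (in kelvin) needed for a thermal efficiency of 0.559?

T_H ≈ 678 K

From η = 1 − T_C/T_H, solving for T_H gives T_H = T_C/(1 − η) = 299.00/(1 − 0.559) = 678 K.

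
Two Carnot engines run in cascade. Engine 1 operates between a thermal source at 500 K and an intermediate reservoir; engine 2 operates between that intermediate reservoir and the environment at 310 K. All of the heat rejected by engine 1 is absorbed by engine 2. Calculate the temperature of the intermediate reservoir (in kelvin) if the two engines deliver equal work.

T_m ≈ 405 K

For reversible stages Q_m = Q_H·(T_m/T_H). Setting W₁ = Q_H(1 − T_m/T_H) equal to W₂ = Q_m(1 − T_C/T_m) = Q_H·(T_m − T_C)/T_H gives T_H − T_m = T_m − T_C, so T_m = (T_H + T_C)/2 = (500.00 + 310.00)/2 = 405 K.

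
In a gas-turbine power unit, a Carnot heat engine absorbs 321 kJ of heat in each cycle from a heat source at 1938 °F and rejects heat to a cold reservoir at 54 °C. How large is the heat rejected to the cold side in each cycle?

Q_C ≈ 78.84 kJ

T_H = 1938 °F → (1938 − 32) × 5/9 = 1058.89 °C = 1332.04 K.
T_C = 54 °C → 54 + 273.15 = 327.15 K.
Carnot efficiency: η = 1 − T_C/T_H = 1 − 327.15/1332.04 = 0.7544.
For a reversible cycle Q_C/Q_H = T_C/T_H, so Q_C = 321 × 327.15/1332.04 = 78.84 kJ.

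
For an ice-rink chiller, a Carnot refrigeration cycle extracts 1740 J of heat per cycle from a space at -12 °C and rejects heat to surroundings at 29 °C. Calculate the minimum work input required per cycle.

T_H = 29 °C → 29 + 273.15 = 302.15 K.
T_C = -12 °C → -12 + 273.15 = 261.15 K.
The reversible coefficient of performance is COP_R = T_C/(T_H − T_C) = 261.15/41.00 = 6.3695.
W = Q_C/COP_R = 1740/6.3695 = 273.2 J.

W_in ≈ 273.2 J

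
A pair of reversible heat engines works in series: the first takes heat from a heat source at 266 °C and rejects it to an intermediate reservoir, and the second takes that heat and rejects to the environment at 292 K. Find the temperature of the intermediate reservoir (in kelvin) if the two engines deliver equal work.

T_m ≈ 415.6 K

T_H = 266 °C → 266 + 273.15 = 539.15 K.
For reversible stages Q_m = Q_H·(T_m/T_H). Setting W₁ = Q_H(1 − T_m/T_H) equal to W₂ = Q_m(1 − T_C/T_m) = Q_H·(T_m − T_C)/T_H gives T_H − T_m = T_m − T_C, so T_m = (T_H + T_C)/2 = (539.15 + 292.00)/2 = 415.6 K.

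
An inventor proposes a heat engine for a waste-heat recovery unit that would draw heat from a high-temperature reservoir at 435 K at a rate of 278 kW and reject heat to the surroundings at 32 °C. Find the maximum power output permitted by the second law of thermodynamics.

T_C = 32 °C → 32 + 273.15 = 305.15 K.
No engine can exceed the Carnot limit: η_max = 1 − T_C/T_H = 1 − 305.15/435.00 = 0.2985.
W_max = η_max · Q_H = 0.2985 × 278 = 83.0 kW.

Ẇ_max ≈ 83.0 kW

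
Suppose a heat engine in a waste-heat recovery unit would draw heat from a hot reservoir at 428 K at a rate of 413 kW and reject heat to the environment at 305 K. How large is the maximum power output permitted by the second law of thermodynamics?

The second-law ceiling is the Carnot efficiency, η_max = 1 − T_C/T_H = 1 − 305.00/428.00 = 0.2874.
W_max = η_max · Q_H = 0.2874 × 413 = 119 kW.

Ẇ_max ≈ 119 kW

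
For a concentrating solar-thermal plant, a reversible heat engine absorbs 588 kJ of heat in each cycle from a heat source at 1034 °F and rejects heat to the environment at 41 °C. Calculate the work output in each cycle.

W ≈ 365.4 kJ

T_H = 1034 °F → (1034 − 32) × 5/9 = 556.67 °C = 829.82 K.
T_C = 41 °C → 41 + 273.15 = 314.15 K.
Since the cycle is reversible, η = 1 − T_C/T_H = 1 − 314.15/829.82 = 0.6214.
W = η·Q_H = 0.6214 × 588 = 365.4 kJ.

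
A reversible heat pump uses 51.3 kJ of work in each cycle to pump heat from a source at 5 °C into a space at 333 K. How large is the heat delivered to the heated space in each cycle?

T_C = 5 °C → 5 + 273.15 = 278.15 K.
For a reversible heat pump, COP_HP = T_H/(T_H − T_C) = 333.00/54.85 = 6.0711.
Q_H = COP_HP · W = 6.0711 × 51.3 = 311.4 kJ.

Q_H ≈ 311.4 kJ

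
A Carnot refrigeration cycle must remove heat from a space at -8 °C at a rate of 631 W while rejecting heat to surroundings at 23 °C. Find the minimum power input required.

T_H = 23 °C → 23 + 273.15 = 296.15 K.
T_C = -8 °C → -8 + 273.15 = 265.15 K.
Carnot COP: COP_R = T_C/(T_H − T_C) = 265.15/31.00 = 8.5532.
W = Q_C/COP_R = 631/8.5532 = 73.8 W.

Ẇ_in ≈ 73.8 W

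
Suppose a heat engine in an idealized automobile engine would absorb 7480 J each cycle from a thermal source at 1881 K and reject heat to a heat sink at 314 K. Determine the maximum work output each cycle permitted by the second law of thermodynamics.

W_max ≈ 6230 J

The upper bound on efficiency is η_max = 1 − T_C/T_H = 1 − 314.00/1881.00 = 0.8331.
W_max = η_max · Q_H = 0.8331 × 7480 = 6230 J.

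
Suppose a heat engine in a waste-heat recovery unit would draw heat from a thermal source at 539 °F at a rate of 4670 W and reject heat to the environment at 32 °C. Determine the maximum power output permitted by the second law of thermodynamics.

T_H = 539 °F → (539 − 32) × 5/9 = 281.67 °C = 554.82 K.
T_C = 32 °C → 32 + 273.15 = 305.15 K.
By the Carnot theorem, η_max = 1 − T_C/T_H = 1 − 305.15/554.82 = 0.4500.
W_max = η_max · Q_H = 0.4500 × 4670 = 2100 W.

Ẇ_max ≈ 2100 W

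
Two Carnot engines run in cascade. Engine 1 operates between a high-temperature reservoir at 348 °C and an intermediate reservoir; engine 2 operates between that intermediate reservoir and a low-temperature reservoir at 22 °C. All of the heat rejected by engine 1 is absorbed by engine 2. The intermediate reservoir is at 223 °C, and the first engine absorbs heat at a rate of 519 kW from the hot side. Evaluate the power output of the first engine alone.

Ẇ₁ ≈ 104 kW

T_H = 348 °C → 348 + 273.15 = 621.15 K.
T_C = 22 °C → 22 + 273.15 = 295.15 K.
T_m = 223 °C → 223 + 273.15 = 496.15 K.
First-stage efficiency η₁ = 1 − T_m/T_H = 1 − 496.15/621.15 = 0.2012.
W₁ = η₁·Q_H = 0.2012 × 519 = 104 kW.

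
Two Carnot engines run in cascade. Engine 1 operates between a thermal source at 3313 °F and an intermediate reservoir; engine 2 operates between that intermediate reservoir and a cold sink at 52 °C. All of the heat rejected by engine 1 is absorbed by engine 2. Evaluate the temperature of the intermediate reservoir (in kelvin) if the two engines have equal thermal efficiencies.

T_m ≈ 826 K

T_H = 3313 °F → (3313 − 32) × 5/9 = 1822.78 °C = 2095.93 K.
T_C = 52 °C → 52 + 273.15 = 325.15 K.
Equal efficiencies require 1 − T_m/T_H = 1 − T_C/T_m, i.e. T_m/T_H = T_C/T_m, so T_m = √(T_H·T_C) = √(2095.93 × 325.15) = 826 K.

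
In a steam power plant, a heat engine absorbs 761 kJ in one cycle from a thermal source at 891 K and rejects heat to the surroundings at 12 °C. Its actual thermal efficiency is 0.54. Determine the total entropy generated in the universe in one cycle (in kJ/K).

T_C = 12 °C → 12 + 273.15 = 285.15 K.
W = η·Q_H = 0.54 × 761 = 410.9 kJ, so Q_C = Q_H − W = 350.1 kJ.
The hot reservoir loses entropy Q_H/T_H = 761/891.00 = 0.8541 kJ/K; the cold reservoir gains Q_C/T_C = 350.1/285.15 = 1.228 kJ/K.
ΔS_univ = −Q_H/T_H + Q_C/T_C = 0.374 kJ/K (> 0, since η = 0.54 < η_Carnot = 0.680).

ΔS_univ ≈ 0.374 kJ/K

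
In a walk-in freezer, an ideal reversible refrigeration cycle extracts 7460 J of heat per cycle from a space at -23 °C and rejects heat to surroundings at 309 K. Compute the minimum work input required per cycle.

W_in ≈ 1760 J

T_C = -23 °C → -23 + 273.15 = 250.15 K.
The reversible coefficient of performance is COP_R = T_C/(T_H − T_C) = 250.15/58.85 = 4.2506.
W = Q_C/COP_R = 7460/4.2506 = 1760 J.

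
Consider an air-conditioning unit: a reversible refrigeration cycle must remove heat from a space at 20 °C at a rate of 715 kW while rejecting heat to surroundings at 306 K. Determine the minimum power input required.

T_C = 20 °C → 20 + 273.15 = 293.15 K.
For a reversible refrigerator, COP_R = T_C/(T_H − T_C) = 293.15/12.85 = 22.8132.
W = Q_C/COP_R = 715/22.8132 = 31.3 kW.

Ẇ_in ≈ 31.3 kW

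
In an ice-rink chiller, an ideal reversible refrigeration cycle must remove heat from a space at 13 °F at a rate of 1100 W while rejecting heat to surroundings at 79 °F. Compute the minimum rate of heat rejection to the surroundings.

Q̇_H ≈ 1250 W

T_H = 79 °F → (79 − 32) × 5/9 = 26.11 °C = 299.26 K.
T_C = 13 °F → (13 − 32) × 5/9 = -10.56 °C = 262.59 K.
For a reversible cycle Q_H/Q_C = T_H/T_C, so Q_H = Q_C·T_H/T_C = 1100 × 299.26/262.59 = 1250 W.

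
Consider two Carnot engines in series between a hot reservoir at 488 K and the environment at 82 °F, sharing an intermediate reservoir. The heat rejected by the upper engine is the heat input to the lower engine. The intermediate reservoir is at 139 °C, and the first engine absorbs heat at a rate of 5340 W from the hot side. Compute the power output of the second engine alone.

T_C = 82 °F → (82 − 32) × 5/9 = 27.78 °C = 300.93 K.
T_m = 139 °C → 139 + 273.15 = 412.15 K.
Heat entering the second stage: Q_m = Q_H·(T_m/T_H) = 5340 × 412.15/488.00 = 4510 W.
Second-stage efficiency η₂ = 1 − T_C/T_m = 1 − 300.93/412.15 = 0.2699, so W₂ = η₂·Q_m = 1220 W.

Ẇ₂ ≈ 1220 W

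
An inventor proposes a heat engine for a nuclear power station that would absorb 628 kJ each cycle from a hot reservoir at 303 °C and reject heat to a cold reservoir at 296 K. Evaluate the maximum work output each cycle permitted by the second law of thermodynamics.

W_max ≈ 305 kJ

T_H = 303 °C → 303 + 273.15 = 576.15 K.
By the Carnot theorem, η_max = 1 − T_C/T_H = 1 − 296.00/576.15 = 0.4862.
W_max = η_max · Q_H = 0.4862 × 628 = 305 kJ.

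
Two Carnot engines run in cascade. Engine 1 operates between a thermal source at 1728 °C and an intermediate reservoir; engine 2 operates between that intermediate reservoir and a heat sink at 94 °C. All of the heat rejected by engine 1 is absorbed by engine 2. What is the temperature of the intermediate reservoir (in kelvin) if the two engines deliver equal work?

T_m ≈ 1184 K

T_H = 1728 °C → 1728 + 273.15 = 2001.15 K.
T_C = 94 °C → 94 + 273.15 = 367.15 K.
For reversible stages Q_m = Q_H·(T_m/T_H). Setting W₁ = Q_H(1 − T_m/T_H) equal to W₂ = Q_m(1 − T_C/T_m) = Q_H·(T_m − T_C)/T_H gives T_H − T_m = T_m − T_C, so T_m = (T_H + T_C)/2 = (2001.15 + 367.15)/2 = 1184 K.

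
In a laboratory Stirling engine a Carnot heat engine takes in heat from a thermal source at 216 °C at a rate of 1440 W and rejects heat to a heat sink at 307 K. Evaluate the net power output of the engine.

Ẇ ≈ 536.2 W

T_H = 216 °C → 216 + 273.15 = 489.15 K.
The Carnot efficiency is η = 1 − T_C/T_H = 1 − 307.00/489.15 = 0.3724.
W = η·Q_H = 0.3724 × 1440 = 536.2 W.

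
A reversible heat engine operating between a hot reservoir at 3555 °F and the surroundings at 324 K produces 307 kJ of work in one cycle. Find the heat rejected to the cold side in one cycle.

Q_C ≈ 52.2 kJ

T_H = 3555 °F → (3555 − 32) × 5/9 = 1957.22 °C = 2230.37 K.
Since the cycle is reversible, η = 1 − T_C/T_H = 1 − 324.00/2230.37 = 0.8547.
Since Q_C/Q_H = T_C/T_H and Q_H = W/η, Q_C = W·T_C/(T_H − T_C) = 307 × 324.00/1906.37 = 52.2 kJ.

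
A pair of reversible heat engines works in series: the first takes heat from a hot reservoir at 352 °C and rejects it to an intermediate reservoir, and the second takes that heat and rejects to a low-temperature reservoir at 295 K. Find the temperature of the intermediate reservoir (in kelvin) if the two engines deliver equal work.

T_m ≈ 460 K

T_H = 352 °C → 352 + 273.15 = 625.15 K.
For reversible stages Q_m = Q_H·(T_m/T_H). Setting W₁ = Q_H(1 − T_m/T_H) equal to W₂ = Q_m(1 − T_C/T_m) = Q_H·(T_m − T_C)/T_H gives T_H − T_m = T_m − T_C, so T_m = (T_H + T_C)/2 = (625.15 + 295.00)/2 = 460 K.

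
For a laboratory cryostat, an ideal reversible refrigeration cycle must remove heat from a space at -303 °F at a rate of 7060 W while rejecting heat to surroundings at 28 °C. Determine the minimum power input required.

Ẇ_in ≈ 17400 W

T_H = 28 °C → 28 + 273.15 = 301.15 K.
T_C = -303 °F → (-303 − 32) × 5/9 = -186.11 °C = 87.04 K.
For a reversible refrigerator, COP_R = T_C/(T_H − T_C) = 87.04/214.11 = 0.4065.
W = Q_C/COP_R = 7060/0.4065 = 17400 W.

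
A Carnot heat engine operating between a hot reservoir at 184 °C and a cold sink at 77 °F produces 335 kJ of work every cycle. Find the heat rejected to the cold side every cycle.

T_H = 184 °C → 184 + 273.15 = 457.15 K.
T_C = 77 °F → (77 − 32) × 5/9 = 25.00 °C = 298.15 K.
Carnot efficiency: η = 1 − T_C/T_H = 1 − 298.15/457.15 = 0.3478.
Since Q_C/Q_H = T_C/T_H and Q_H = W/η, Q_C = W·T_C/(T_H − T_C) = 335 × 298.15/159.00 = 628.2 kJ.

Q_C ≈ 628.2 kJ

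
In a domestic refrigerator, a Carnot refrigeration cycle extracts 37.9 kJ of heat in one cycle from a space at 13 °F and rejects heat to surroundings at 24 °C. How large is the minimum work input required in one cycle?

W_in ≈ 4.99 kJ

T_H = 24 °C → 24 + 273.15 = 297.15 K.
T_C = 13 °F → (13 − 32) × 5/9 = -10.56 °C = 262.59 K.
For a reversible refrigerator, COP_R = T_C/(T_H − T_C) = 262.59/34.56 = 7.5992.
W = Q_C/COP_R = 37.9/7.5992 = 4.99 kJ.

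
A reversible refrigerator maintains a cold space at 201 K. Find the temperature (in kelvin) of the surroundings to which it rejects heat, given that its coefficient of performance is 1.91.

T_H ≈ 306 K

COP_R = T_C/(T_H − T_C) ⇒ T_H = T_C·(1 + 1/COP_R) = 201.00 × (1 + 1/1.91) = 306 K.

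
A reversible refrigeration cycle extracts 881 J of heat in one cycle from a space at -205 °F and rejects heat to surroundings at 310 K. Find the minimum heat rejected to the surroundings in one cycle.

T_C = -205 °F → (-205 − 32) × 5/9 = -131.67 °C = 141.48 K.
For a reversible cycle Q_H/Q_C = T_H/T_C, so Q_H = Q_C·T_H/T_C = 881 × 310.00/141.48 = 1930 J.

Q_H ≈ 1930 J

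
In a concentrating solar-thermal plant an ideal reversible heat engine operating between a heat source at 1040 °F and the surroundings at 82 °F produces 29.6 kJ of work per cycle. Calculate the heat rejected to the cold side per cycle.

T_H = 1040 °F → (1040 − 32) × 5/9 = 560.00 °C = 833.15 K.
T_C = 82 °F → (82 − 32) × 5/9 = 27.78 °C = 300.93 K.
For a reversible engine, η = 1 − T_C/T_H = 1 − 300.93/833.15 = 0.6388.
Since Q_C/Q_H = T_C/T_H and Q_H = W/η, Q_C = W·T_C/(T_H − T_C) = 29.6 × 300.93/532.22 = 16.7 kJ.

Q_C ≈ 16.7 kJ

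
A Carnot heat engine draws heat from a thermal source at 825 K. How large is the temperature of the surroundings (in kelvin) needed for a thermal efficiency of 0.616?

T_C ≈ 317 K

From η = 1 − T_C/T_H, T_C = T_H·(1 − η) = 825.00 × (1 − 0.616) = 317 K.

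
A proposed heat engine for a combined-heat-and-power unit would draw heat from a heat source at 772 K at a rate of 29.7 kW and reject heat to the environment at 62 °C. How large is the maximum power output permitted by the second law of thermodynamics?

Ẇ_max ≈ 16.8 kW

T_C = 62 °C → 62 + 273.15 = 335.15 K.
By the Carnot theorem, η_max = 1 − T_C/T_H = 1 − 335.15/772.00 = 0.5659.
W_max = η_max · Q_H = 0.5659 × 29.7 = 16.8 kW.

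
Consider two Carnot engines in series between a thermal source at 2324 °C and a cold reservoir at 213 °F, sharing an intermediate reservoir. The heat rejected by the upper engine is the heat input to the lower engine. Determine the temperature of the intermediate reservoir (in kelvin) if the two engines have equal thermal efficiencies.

T_m ≈ 985 K

T_H = 2324 °C → 2324 + 273.15 = 2597.15 K.
T_C = 213 °F → (213 − 32) × 5/9 = 100.56 °C = 373.71 K.
Equal efficiencies require 1 − T_m/T_H = 1 − T_C/T_m, i.e. T_m/T_H = T_C/T_m, so T_m = √(T_H·T_C) = √(2597.15 × 373.71) = 985 K.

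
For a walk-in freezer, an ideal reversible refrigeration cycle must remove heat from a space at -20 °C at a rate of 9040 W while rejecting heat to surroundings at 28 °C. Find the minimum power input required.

Ẇ_in ≈ 1710 W

T_H = 28 °C → 28 + 273.15 = 301.15 K.
T_C = -20 °C → -20 + 273.15 = 253.15 K.
COP_R = T_C/(T_H − T_C) = 253.15/48.00 = 5.2740.
W = Q_C/COP_R = 9040/5.2740 = 1710 W.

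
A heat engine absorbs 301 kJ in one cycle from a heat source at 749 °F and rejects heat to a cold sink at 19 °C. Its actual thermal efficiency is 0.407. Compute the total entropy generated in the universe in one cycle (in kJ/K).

ΔS_univ ≈ 0.1627 kJ/K

T_H = 749 °F → (749 − 32) × 5/9 = 398.33 °C = 671.48 K.
T_C = 19 °C → 19 + 273.15 = 292.15 K.
W = η·Q_H = 0.407 × 301 = 122.5 kJ, so Q_C = Q_H − W = 178.5 kJ.
Reservoir entropy changes: ΔS_H = −Q_H/T_H = −301/671.48 = -0.4483 kJ/K and ΔS_C = +Q_C/T_C = 178.5/292.15 = 0.6110 kJ/K.
ΔS_univ = −Q_H/T_H + Q_C/T_C = 0.1627 kJ/K (> 0, since η = 0.407 < η_Carnot = 0.565).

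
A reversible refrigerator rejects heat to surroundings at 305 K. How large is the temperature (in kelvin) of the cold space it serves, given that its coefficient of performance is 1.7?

T_C ≈ 192.0 K

COP_R = T_C/(T_H − T_C) ⇒ T_C = T_H·COP_R/(1 + COP_R) = 305.00 × 1.7/(1 + 1.7) = 192.0 K.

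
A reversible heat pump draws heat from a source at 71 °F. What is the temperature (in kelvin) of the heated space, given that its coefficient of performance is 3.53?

T_C = 71 °F → (71 − 32) × 5/9 = 21.67 °C = 294.82 K.
COP_HP = T_H/(T_H − T_C) ⇒ T_H = T_C·COP_HP/(COP_HP − 1) = 294.82 × 3.53/(3.53 − 1) = 411 K.

T_H ≈ 411 K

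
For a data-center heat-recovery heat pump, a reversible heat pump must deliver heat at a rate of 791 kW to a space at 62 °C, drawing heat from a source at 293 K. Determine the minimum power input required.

T_H = 62 °C → 62 + 273.15 = 335.15 K.
Reversible heating COP: COP_HP = T_H/(T_H − T_C) = 335.15/42.15 = 7.9514.
W = Q_H/COP_HP = 791/7.9514 = 99.5 kW.

Ẇ_in ≈ 99.5 kW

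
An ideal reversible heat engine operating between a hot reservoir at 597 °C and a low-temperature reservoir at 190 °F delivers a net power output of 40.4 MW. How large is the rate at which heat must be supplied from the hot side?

T_H = 597 °C → 597 + 273.15 = 870.15 K.
T_C = 190 °F → (190 − 32) × 5/9 = 87.78 °C = 360.93 K.
Carnot efficiency: η = 1 − T_C/T_H = 1 − 360.93/870.15 = 0.5852.
Q_H = W/η = 40.4/0.5852 = 69.03 MW.

Q̇_H ≈ 69.03 MW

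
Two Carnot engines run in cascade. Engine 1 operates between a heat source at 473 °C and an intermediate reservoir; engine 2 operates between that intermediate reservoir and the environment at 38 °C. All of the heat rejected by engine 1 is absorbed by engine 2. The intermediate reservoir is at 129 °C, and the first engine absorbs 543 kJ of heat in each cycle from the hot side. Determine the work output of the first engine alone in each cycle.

W₁ ≈ 250.3 kJ

T_H = 473 °C → 473 + 273.15 = 746.15 K.
T_C = 38 °C → 38 + 273.15 = 311.15 K.
T_m = 129 °C → 129 + 273.15 = 402.15 K.
First-stage efficiency η₁ = 1 − T_m/T_H = 1 − 402.15/746.15 = 0.4610.
W₁ = η₁·Q_H = 0.4610 × 543 = 250.3 kJ.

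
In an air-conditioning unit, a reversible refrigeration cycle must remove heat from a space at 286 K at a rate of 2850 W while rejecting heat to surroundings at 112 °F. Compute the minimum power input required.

T_H = 112 °F → (112 − 32) × 5/9 = 44.44 °C = 317.59 K.
Carnot COP: COP_R = T_C/(T_H − T_C) = 286.00/31.59 = 9.0522.
W = Q_C/COP_R = 2850/9.0522 = 315 W.

Ẇ_in ≈ 315 W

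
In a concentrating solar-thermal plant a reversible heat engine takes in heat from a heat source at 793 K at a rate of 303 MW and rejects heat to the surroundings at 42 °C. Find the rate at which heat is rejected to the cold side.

Q̇_C ≈ 120 MW

T_C = 42 °C → 42 + 273.15 = 315.15 K.
For a reversible engine, η = 1 − T_C/T_H = 1 − 315.15/793.00 = 0.6026.
For a reversible cycle Q_C/Q_H = T_C/T_H, so Q_C = 303 × 315.15/793.00 = 120 MW.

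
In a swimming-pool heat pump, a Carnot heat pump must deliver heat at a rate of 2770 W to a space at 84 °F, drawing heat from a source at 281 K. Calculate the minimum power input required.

T_H = 84 °F → (84 − 32) × 5/9 = 28.89 °C = 302.04 K.
For a reversible heat pump, COP_HP = T_H/(T_H − T_C) = 302.04/21.04 = 14.3562.
W = Q_H/COP_HP = 2770/14.3562 = 193 W.

Ẇ_in ≈ 193 W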